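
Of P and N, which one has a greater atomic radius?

P

Across a period the added protons contract the valence shell; down a group each new principal shell makes the atom larger.
All are in group 15, so atomic radius increases down the group.
So P has the greater atomic radius (P > N).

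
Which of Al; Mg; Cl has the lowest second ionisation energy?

Mg

IE_2 is the cost of taking one more electron from the +1 cation: Al⁺ still has 2 valence electrons; Mg⁺ still has 1 valence electron; Cl⁺ still has 6 valence electrons.
All are still removing valence electrons, so compare the +1 ions as you would atoms: IE_2 generally rises across a period (higher Z_eff) and falls down a group (larger shell), subject to the usual subshell exceptions.
Valence configurations: Al⁺ [Ne]3s², Mg⁺ [Ne]3s¹, Cl⁺ [Ne]3s²3p⁴.
Tabulated IE_2 (kJ/mol): Al 1817, Mg 1451, Cl 2298.
Hence IE_2: Mg < Al < Cl.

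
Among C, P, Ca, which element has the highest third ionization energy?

The third ionization energy removes an electron from the +2 ion. For each element: C²⁺ still has 2 valence electrons; P²⁺ still has 3 valence electrons; Ca²⁺ is the bare [Ar] core.
Core electrons are held far more tightly than valence electrons, so Ca tops the IE_3 order.
Valence configurations: C²⁺ [He]2s², P²⁺ [Ne]3s²3p¹.
Tabulated IE_3 (kJ/mol): C 4620, P 2914, Ca 4912.
So the third ionization energies run P < C < Ca.

Ca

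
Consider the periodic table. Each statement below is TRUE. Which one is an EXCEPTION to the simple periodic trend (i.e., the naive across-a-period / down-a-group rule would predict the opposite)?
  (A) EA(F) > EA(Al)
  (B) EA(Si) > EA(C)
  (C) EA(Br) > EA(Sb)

The general trend: electron affinity increases across a period and decreases down a group.
(A) F (period 2, group 17) vs Al (period 3, group 13): the stated order agrees with the simple trend.
(B) Si (period 3, group 14) vs C (period 2, group 14): the stated order contradicts the simple trend.
(C) Br (period 4, group 17) vs Sb (period 5, group 15): the stated order agrees with the simple trend.
The exception is (B): Si's larger, more diffuse 3p orbitals accept an added electron slightly more readily than C's compact 2p.

(B)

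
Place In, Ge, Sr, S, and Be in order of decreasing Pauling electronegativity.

S > Ge > In > Be > Sr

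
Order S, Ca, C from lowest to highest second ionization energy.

Ca < S < C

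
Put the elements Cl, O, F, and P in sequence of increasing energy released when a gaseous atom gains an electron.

O is in period 2, group 16; F is in period 2, group 17; P is in period 3, group 15; Cl is in period 3, group 17.
Adding an electron releases more energy for atoms nearer the top right (short of the noble gases).
Here both period and group differ, so the two effects have to be weighed against each other.
O > P: relative to P, both the across-period and down-group shifts push O's electron affinity up.
F > O: both are in period 2; the period trend gives F the larger value.
Cl > F: this pair runs against the simple trend — see the exception note.
Note the exception: Cl has a higher electron affinity than F, contrary to the simple trend — F's small 2p subshell makes the incoming electron feel strong e⁻–e⁻ repulsion, so Cl actually releases more energy on gaining an electron.
Tabulated electron affinity (kJ/mol): O 141, F 328, P 72, Cl 349.
So from lowest to highest: P < O < F < Cl.

P < O < F < Cl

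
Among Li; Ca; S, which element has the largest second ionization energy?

The second ionization energy removes an electron from the +1 ion. For each element: Li⁺ is the bare [He] core; Ca⁺ still has 1 valence electron; S⁺ still has 5 valence electrons.
Core electrons are held far more tightly than valence electrons, so Li tops the IE_2 order.
Valence configurations: Ca⁺ [Ar]4s¹, S⁺ [Ne]3s²3p³.
Approximate IE_2 values (kJ/mol): Li 7298, Ca 1145, S 2252.
Overall IE_2 order: Ca < S < Li.

Li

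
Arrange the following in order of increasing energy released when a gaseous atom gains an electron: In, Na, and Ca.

Na is in period 3, group 1; Ca is in period 4, group 2; In is in period 5, group 13.
Adding an electron releases more energy for atoms nearer the top right (short of the noble gases).
These sit on a diagonal, where the across-period and down-group effects partly cancel.
In > Ca: period and group pull opposite ways; the across-period shift dominates (29 vs 2 kJ/mol).
Na > In: the two effects oppose for this pair; the down-group effect wins (53 vs 29 kJ/mol).
Approximate values (kJ/mol): Na 53, Ca 2, In 29.
So from lowest to highest: Ca < In < Na.

Ca, In, Na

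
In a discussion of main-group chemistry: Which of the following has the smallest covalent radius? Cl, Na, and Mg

Cl

Na is in period 3, group 1; Mg is in period 3, group 2; Cl is in period 3, group 17.
Atomic radius shrinks across a period as nuclear charge pulls the same shell inward, and grows down a group as new shells are added.
All lie in period 3, so atomic radius increases right to left.
The smallest covalent radius among these belongs to Cl.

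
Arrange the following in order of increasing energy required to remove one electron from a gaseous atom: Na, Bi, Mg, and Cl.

Na < Bi < Mg < Cl

Na is in period 3, group 1; Mg is in period 3, group 2; Cl is in period 3, group 17; Bi is in period 6, group 15.
First ionization energy rises across a period (greater Z_eff holds electrons more tightly) and falls down a group (valence electrons are farther from the nucleus).
Here both period and group differ, so the two effects have to be weighed against each other.
Bi > Na: the two effects oppose for this pair; the across-period effect wins (703 vs 496 kJ/mol).
Mg > Bi: the two effects oppose for this pair; the down-group effect wins (738 vs 703 kJ/mol).
Cl > Mg: both are in period 3; the period trend gives Cl the larger value.
For reference (kJ/mol): Na 496, Mg 738, Cl 1251, Bi 703.
So from lowest to highest: Na < Bi < Mg < Cl.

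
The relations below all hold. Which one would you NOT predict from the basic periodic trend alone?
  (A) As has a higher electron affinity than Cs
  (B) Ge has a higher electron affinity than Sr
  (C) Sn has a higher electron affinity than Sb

(C)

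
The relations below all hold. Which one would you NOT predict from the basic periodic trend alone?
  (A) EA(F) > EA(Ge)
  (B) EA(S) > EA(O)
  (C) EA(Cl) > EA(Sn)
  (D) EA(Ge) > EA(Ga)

(B)

The general trend: electron affinity increases across a period and decreases down a group.
(A) F (period 2, group 17) vs Ge (period 4, group 14): the stated order agrees with the simple trend.
(B) S (period 3, group 16) vs O (period 2, group 16): the stated order contradicts the simple trend.
(C) Cl (period 3, group 17) vs Sn (period 5, group 14): the stated order agrees with the simple trend.
(D) Ge (period 4, group 14) vs Ga (period 4, group 13): the stated order agrees with the simple trend.
The exception is (B): the compact 2p subshell of O repels the added electron more than S's larger 3p does.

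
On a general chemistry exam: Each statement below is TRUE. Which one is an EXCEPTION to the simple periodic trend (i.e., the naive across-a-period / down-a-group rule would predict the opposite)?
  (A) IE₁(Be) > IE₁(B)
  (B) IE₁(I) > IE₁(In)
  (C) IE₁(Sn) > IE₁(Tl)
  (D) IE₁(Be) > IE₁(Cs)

The general trend: first ionization energy increases across a period and decreases down a group.
(A) Be (period 2, group 2) vs B (period 2, group 13): the stated order contradicts the simple trend.
(B) I (period 5, group 17) vs In (period 5, group 13): the stated order agrees with the simple trend.
(C) Sn (period 5, group 14) vs Tl (period 6, group 13): the stated order agrees with the simple trend.
(D) Be (period 2, group 2) vs Cs (period 6, group 1): the stated order agrees with the simple trend.
The exception is (A): removing B's lone 2p electron is easier than breaking Be's filled 2s².

(A)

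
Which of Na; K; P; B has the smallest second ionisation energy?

After 1 electron has been removed, what remains? Na⁺ is the bare [Ne] core; K⁺ is the bare [Ar] core; P⁺ still has 4 valence electrons; B⁺ still has 2 valence electrons.
Core electrons are held far more tightly than valence electrons, so K and Na top the IE_2 order.
Valence configurations: P⁺ [Ne]3s²3p², B⁺ [He]2s².
Approximate IE_2 values (kJ/mol): Na 4562, K 3052, P 1907, B 2427.
Overall IE_2 order: P < B < K < Na.

P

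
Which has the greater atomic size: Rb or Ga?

Ga is in period 4, group 13; Rb is in period 5, group 1.
Moving right in a period, electrons are added to the same shell under a stronger nuclear pull, so atoms get smaller; moving down, a new shell is opened and atoms get larger.
These span different periods and groups, so the two trends combine.
Rb > Ga: both effects reinforce here, so Rb is clearly the larger of the two.
Approximate values (pm): Ga 124, Rb 210.
So Rb has the greater atomic size (Rb > Ga).

Rb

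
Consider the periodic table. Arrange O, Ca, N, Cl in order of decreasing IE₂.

O > N > Cl > Ca

Consider each +1 ion: O⁺ still has 5 valence electrons; Ca⁺ still has 1 valence electron; N⁺ still has 4 valence electrons; Cl⁺ still has 6 valence electrons.
All are still removing valence electrons, so compare the +1 ions as you would atoms: IE_2 generally rises across a period (higher Z_eff) and falls down a group (larger shell), subject to the usual subshell exceptions.
Valence configurations: O⁺ [He]2s²2p³, Ca⁺ [Ar]4s¹, N⁺ [He]2s²2p², Cl⁺ [Ne]3s²3p⁴.
Tabulated IE_2 (kJ/mol): O 3388, Ca 1145, N 2856, Cl 2298.
Putting it together, IE_2: Ca < Cl < N < O.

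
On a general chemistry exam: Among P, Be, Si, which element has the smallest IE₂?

Si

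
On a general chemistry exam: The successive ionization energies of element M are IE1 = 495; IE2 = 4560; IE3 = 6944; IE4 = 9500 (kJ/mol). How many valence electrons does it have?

1

Look for the largest jump between consecutive ionization energies: IE2/IE1 ≈ 9.2, far larger than any earlier ratio.
That jump marks the point where a core electron is being removed. So the atom has 1 valence electron.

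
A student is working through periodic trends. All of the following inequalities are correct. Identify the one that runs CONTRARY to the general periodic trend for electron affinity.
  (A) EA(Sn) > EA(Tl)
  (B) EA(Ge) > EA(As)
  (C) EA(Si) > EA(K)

(B)

The general trend: electron affinity increases across a period and decreases down a group.
(A) Sn (period 5, group 14) vs Tl (period 6, group 13): the stated order agrees with the simple trend.
(B) Ge (period 4, group 14) vs As (period 4, group 15): the stated order contradicts the simple trend.
(C) Si (period 3, group 14) vs K (period 4, group 1): the stated order agrees with the simple trend.
The exception is (B): adding an electron to As's half-filled 4p³ is unfavourable, so Ge (4p²) has the more exothermic EA.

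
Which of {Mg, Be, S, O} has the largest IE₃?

Be

After 2 electrons have been removed, what remains? Mg²⁺ is the bare [Ne] core; Be²⁺ is the bare [He] core; S²⁺ still has 4 valence electrons; O²⁺ still has 4 valence electrons.
Pulling an electron out of a noble-gas core costs far more than removing a remaining valence electron, so Mg and Be sit at the high end of IE_3.
Valence configurations: S²⁺ [Ne]3s²3p², O²⁺ [He]2s²2p².
Tabulated IE_3 (kJ/mol): Mg 7733, Be 14849, S 3357, O 5300.
Putting it together, IE_3: S < O < Mg < Be.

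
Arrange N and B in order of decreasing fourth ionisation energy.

Consider each +3 ion: N³⁺ still has 2 valence electrons; B³⁺ is the bare [He] core.
Breaking into a closed-shell core is much more expensive than removing a leftover valence electron — B has the largest IE_4 here.
The numbers (kJ/mol): N 7475, B 25026.
Putting it together, IE_4: N < B.

B, N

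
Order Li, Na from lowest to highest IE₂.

Na < Li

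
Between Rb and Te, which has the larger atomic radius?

Radius decreases left→right (rising Z_eff, same n) and increases top→bottom (higher n).
All lie in period 5, so atomic radius increases right to left.
So Rb has the larger atomic radius (Rb > Te).

Rb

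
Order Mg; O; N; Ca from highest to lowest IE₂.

O > N > Mg > Ca

IE_2 is the cost of taking one more electron from the +1 cation: Mg⁺ still has 1 valence electron; O⁺ still has 5 valence electrons; N⁺ still has 4 valence electrons; Ca⁺ still has 1 valence electron.
All are still removing valence electrons, so compare the +1 ions as you would atoms: IE_2 generally rises across a period (higher Z_eff) and falls down a group (larger shell), subject to the usual subshell exceptions.
Valence configurations: Mg⁺ [Ne]3s¹, O⁺ [He]2s²2p³, N⁺ [He]2s²2p², Ca⁺ [Ar]4s¹.
The numbers (kJ/mol): Mg 1451, O 3388, N 2856, Ca 1145.
Hence IE_2: Ca < Mg < N < O.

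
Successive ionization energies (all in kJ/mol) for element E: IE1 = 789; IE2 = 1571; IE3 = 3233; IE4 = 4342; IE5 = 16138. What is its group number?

Look for the largest jump between consecutive ionization energies: IE5/IE4 ≈ 3.7, far larger than any earlier ratio.
That jump marks the point where a core electron is being removed. So the atom has 4 valence electrons.
A main-group element with 4 valence electrons is in group 14.

Group 14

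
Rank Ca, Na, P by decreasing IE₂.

Na > P > Ca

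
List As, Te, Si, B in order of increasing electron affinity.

B < As < Si < Te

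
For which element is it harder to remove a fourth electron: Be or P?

Be

After 3 electrons have been removed, what remains? Be³⁺ is already 1 electron into the core; P³⁺ still has 2 valence electrons.
Core electrons are held far more tightly than valence electrons, so Be tops the IE_4 order.
The numbers (kJ/mol): Be 21007, P 4964.
Putting it together, IE_4: P < Be.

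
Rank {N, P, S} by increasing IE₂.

After 1 electron has been removed, what remains? N⁺ still has 4 valence electrons; P⁺ still has 4 valence electrons; S⁺ still has 5 valence electrons.
All are still removing valence electrons, so compare the +1 ions as you would atoms: IE_2 generally rises across a period (higher Z_eff) and falls down a group (larger shell), subject to the usual subshell exceptions.
Valence configurations: N⁺ [He]2s²2p², P⁺ [Ne]3s²3p², S⁺ [Ne]3s²3p³.
Approximate IE_2 values (kJ/mol): N 2856, P 1907, S 2252.
Putting it together, IE_2: P < S < N.

P < S < N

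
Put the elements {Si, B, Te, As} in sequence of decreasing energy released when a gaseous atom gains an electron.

Adding an electron releases more energy for atoms nearer the top right (short of the noble gases).
A diagonal step moves right (one effect) and down (the opposite effect) at once.
As > B: period and group pull opposite ways; the across-period shift dominates (78 vs 27 kJ/mol).
Si > As: period and group pull opposite ways; the down-group shift dominates (134 vs 78 kJ/mol).
Te > Si: period and group pull opposite ways; the across-period shift dominates (190 vs 134 kJ/mol).
Approximate values (kJ/mol): B 27, Si 134, As 78, Te 190.
So from highest to lowest: Te > Si > As > B.

Te > Si > As > B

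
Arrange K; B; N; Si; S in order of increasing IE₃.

Si, S, B, K, N

IE_3 is the cost of taking one more electron from the +2 cation: K²⁺ is already 1 electron into the core; B²⁺ still has 1 valence electron; N²⁺ still has 3 valence electrons; Si²⁺ still has 2 valence electrons; S²⁺ still has 4 valence electrons.
Usually core removal costs more than valence removal, but here the competition is close: a tightly held n=2 valence electron can cost more to remove than an n=3 core electron, so the actual values have to decide it.
Valence configurations: B²⁺ [He]2s¹, N²⁺ [He]2s²2p¹, Si²⁺ [Ne]3s², S²⁺ [Ne]3s²3p².
Approximate IE_3 values (kJ/mol): K 4420, B 3660, N 4578, Si 3232, S 3357.
So the third ionization energies run Si < S < B < K < N.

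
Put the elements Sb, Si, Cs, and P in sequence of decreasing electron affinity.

Si > Sb > P > Cs

Si is in period 3, group 14; P is in period 3, group 15; Sb is in period 5, group 15; Cs is in period 6, group 1.
Electron affinity generally becomes more exothermic across a period toward the halogens and less exothermic down a group.
These span different periods and groups, so the two trends combine.
P > Cs: relative to Cs, both the across-period and down-group shifts push P's electron affinity up.
Sb > P: this pair runs against the simple trend — see the exception note.
Si > Sb: period and group pull opposite ways; the down-group shift dominates (134 vs 103 kJ/mol).
Note the exception: Sb has a higher electron affinity than P, contrary to the simple trend — both are half-filled np³, but the pairing/repulsion penalty for the added electron shrinks as the p orbitals become larger and more diffuse down the group, and for Sb that outweighs the weaker nuclear attraction.
Note the exception: Si has a higher electron affinity than P, contrary to the simple trend — adding an electron to P's half-filled 3p³ is unfavourable, so Si (3p²) has the more exothermic EA.
Tabulated electron affinity (kJ/mol): Si 134, P 72, Sb 103, Cs 46.
So from highest to lowest: Si > Sb > P > Cs.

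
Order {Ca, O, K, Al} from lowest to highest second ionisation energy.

The second ionization energy removes an electron from the +1 ion. For each element: Ca⁺ still has 1 valence electron; O⁺ still has 5 valence electrons; K⁺ is the bare [Ar] core; Al⁺ still has 2 valence electrons.
Usually core removal costs more than valence removal, but here the competition is close: a tightly held n=2 valence electron can cost more to remove than an n=3 core electron, so the actual values have to decide it.
Valence configurations: Ca⁺ [Ar]4s¹, O⁺ [He]2s²2p³, Al⁺ [Ne]3s².
The numbers (kJ/mol): Ca 1145, O 3388, K 3052, Al 1817.
So the second ionization energies run Ca < Al < K < O.

Ca < Al < K < O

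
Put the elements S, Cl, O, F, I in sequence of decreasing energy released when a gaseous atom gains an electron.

Cl > F > I > S > O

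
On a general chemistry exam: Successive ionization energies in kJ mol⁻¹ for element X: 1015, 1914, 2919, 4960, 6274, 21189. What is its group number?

Look for the largest jump between consecutive ionization energies: IE6/IE5 ≈ 3.4, far larger than any earlier ratio.
That jump marks the point where a core electron is being removed. So the atom has 5 valence electrons.
A main-group element with 5 valence electrons is in group 15.

Group 15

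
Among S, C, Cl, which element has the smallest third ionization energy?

S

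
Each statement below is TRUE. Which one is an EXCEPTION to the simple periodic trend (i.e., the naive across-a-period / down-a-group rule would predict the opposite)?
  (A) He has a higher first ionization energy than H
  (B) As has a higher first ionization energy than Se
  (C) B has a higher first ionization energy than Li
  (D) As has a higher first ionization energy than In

The general trend: first ionization energy increases across a period and decreases down a group.
(A) He (period 1, group 18) vs H (period 1, group 1): the stated order agrees with the simple trend.
(B) As (period 4, group 15) vs Se (period 4, group 16): the stated order contradicts the simple trend.
(C) B (period 2, group 13) vs Li (period 2, group 1): the stated order agrees with the simple trend.
(D) As (period 4, group 15) vs In (period 5, group 13): the stated order agrees with the simple trend.
The exception is (B): Se (4p⁴) ionizes more easily than half-filled As (4p³).

(B)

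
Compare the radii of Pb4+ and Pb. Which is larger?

Pb

Forming Pb4+ removes 4 electrons from Pb. Fewer electrons for the same nuclear charge means less shielding and a higher Z_eff on the remaining electrons.
A cation is smaller than its parent atom: Pb4+ < Pb.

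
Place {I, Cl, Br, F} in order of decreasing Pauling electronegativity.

F > Cl > Br > I

F is in period 2, group 17; Cl is in period 3, group 17; Br is in period 4, group 17; I is in period 5, group 17.
Atoms toward the upper right of the periodic table pull bonding electrons most strongly.
All are in group 17, so electronegativity increases up the group.
So from highest to lowest: F > Cl > Br > I.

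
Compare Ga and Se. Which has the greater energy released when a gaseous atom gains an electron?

Ga is in period 4, group 13; Se is in period 4, group 16.
EA tends to increase across a period and decrease down a group, though the pattern is less regular than for IE or radius.
All lie in period 4, so electron affinity increases left to right.
So Se has the greater energy released when a gaseous atom gains an electron (Se > Ga).

Se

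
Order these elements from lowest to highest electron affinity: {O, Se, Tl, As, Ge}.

Tl < As < Ge < O < Se

Electron affinity generally becomes more exothermic across a period toward the halogens and less exothermic down a group.
Neither a single period nor a single group — weigh both effects.
As > Tl: both effects reinforce here, so As is clearly the higher of the two.
Ge > As: this pair runs against the simple trend — see the exception note.
O > Ge: relative to Ge, both the across-period and down-group shifts push O's electron affinity up.
Se > O: this pair runs against the simple trend — see the exception note.
Note the exception: Ge has a higher electron affinity than As, contrary to the simple trend — adding an electron to As's half-filled 4p³ is unfavourable, so Ge (4p²) has the more exothermic EA.
Note the exception: Se has a higher electron affinity than O, contrary to the simple trend — O's compact 2p subshell gives strong electron–electron repulsion on the added electron.
For reference (kJ/mol): O 141, Ge 119, As 78, Se 195, Tl 19.
So from lowest to highest: Tl < As < Ge < O < Se.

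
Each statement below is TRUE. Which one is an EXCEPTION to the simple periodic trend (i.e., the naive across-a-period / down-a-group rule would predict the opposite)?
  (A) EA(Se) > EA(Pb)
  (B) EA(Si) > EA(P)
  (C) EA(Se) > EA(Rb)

(B)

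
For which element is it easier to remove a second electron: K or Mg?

IE_2 is the cost of taking one more electron from the +1 cation: K⁺ is the bare [Ar] core; Mg⁺ still has 1 valence electron.
Core electrons are held far more tightly than valence electrons, so K tops the IE_2 order.
Approximate IE_2 values (kJ/mol): K 3052, Mg 1451.
Overall IE_2 order: Mg < K.

Mg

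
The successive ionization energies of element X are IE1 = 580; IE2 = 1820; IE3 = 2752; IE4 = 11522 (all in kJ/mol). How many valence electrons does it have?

Look for the largest jump between consecutive ionization energies: IE4/IE3 ≈ 4.2, far larger than any earlier ratio.
That jump marks the point where a core electron is being removed. So the atom has 3 valence electrons.

3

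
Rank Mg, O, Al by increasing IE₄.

O < Mg < Al

The fourth ionization energy removes an electron from the +3 ion. For each element: Mg³⁺ is already 1 electron into the core; O³⁺ still has 3 valence electrons; Al³⁺ is the bare [Ne] core.
Core electrons are held far more tightly than valence electrons, so Mg and Al top the IE_4 order.
The numbers (kJ/mol): Mg 10543, O 7469, Al 11577.
So the fourth ionization energies run O < Mg < Al.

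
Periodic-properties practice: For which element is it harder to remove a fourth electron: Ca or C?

Ca

After 3 electrons have been removed, what remains? Ca³⁺ is already 1 electron into the core; C³⁺ still has 1 valence electron.
Core electrons are held far more tightly than valence electrons, so Ca tops the IE_4 order.
Tabulated IE_4 (kJ/mol): Ca 6491, C 6223.
Overall IE_4 order: C < Ca.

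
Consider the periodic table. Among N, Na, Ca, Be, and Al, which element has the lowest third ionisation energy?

Al

Consider each +2 ion: N²⁺ still has 3 valence electrons; Na²⁺ is already 1 electron into the core; Ca²⁺ is the bare [Ar] core; Be²⁺ is the bare [He] core; Al²⁺ still has 1 valence electron.
Pulling an electron out of a noble-gas core costs far more than removing a remaining valence electron, so Ca, Na and Be sit at the high end of IE_3.
Valence configurations: N²⁺ [He]2s²2p¹, Al²⁺ [Ne]3s¹.
The numbers (kJ/mol): N 4578, Na 6910, Ca 4912, Be 14849, Al 2745.
So the third ionization energies run Al < N < Ca < Na < Be.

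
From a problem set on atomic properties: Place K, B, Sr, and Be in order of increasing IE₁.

K, Sr, B, Be

Be is in period 2, group 2; B is in period 2, group 13; K is in period 4, group 1; Sr is in period 5, group 2.
Across a period the outer electron is held more tightly (higher IE₁); down a group it sits in a higher shell, more shielded, and comes off more easily.
Here both period and group differ, so the two effects have to be weighed against each other.
Sr > K: the two effects oppose for this pair; the across-period effect wins (550 vs 419 kJ/mol).
B > Sr: relative to Sr, both the across-period and down-group shifts push B's first ionization energy up.
Be > B: this pair runs against the simple trend — see the exception note.
Note the exception: Be has a higher first ionization energy than B, contrary to the simple trend — removing B's lone 2p electron is easier than breaking Be's filled 2s².
For reference (kJ/mol): Be 900, B 801, K 419, Sr 550.
So from lowest to highest: K < Sr < B < Be.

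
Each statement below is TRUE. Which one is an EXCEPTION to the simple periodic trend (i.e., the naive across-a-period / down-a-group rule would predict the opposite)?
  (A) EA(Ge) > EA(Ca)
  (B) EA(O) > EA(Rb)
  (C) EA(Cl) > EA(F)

The general trend: electron affinity increases across a period and decreases down a group.
(A) Ge (period 4, group 14) vs Ca (period 4, group 2): the stated order agrees with the simple trend.
(B) O (period 2, group 16) vs Rb (period 5, group 1): the stated order agrees with the simple trend.
(C) Cl (period 3, group 17) vs F (period 2, group 17): the stated order contradicts the simple trend.
The exception is (C): F's small 2p subshell makes the incoming electron feel strong e⁻–e⁻ repulsion, so Cl actually releases more energy on gaining an electron.

(C)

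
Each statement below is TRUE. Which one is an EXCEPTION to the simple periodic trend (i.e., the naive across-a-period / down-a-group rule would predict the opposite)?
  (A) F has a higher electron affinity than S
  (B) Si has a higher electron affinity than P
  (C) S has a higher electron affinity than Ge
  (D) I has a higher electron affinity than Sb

(B)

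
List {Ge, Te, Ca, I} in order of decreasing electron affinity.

I > Te > Ge > Ca

Ca is in period 4, group 2; Ge is in period 4, group 14; Te is in period 5, group 16; I is in period 5, group 17.
Atoms with high Z_eff and room in the valence shell (especially the halogens) have the most exothermic electron affinities.
Neither a single period nor a single group — weigh both effects.
Ge > Ca: Ge lies to the right of Ca in period 4, so the across-period effect alone puts Ge higher.
Te > Ge: period and group pull opposite ways; the across-period shift dominates (190 vs 119 kJ/mol).
I > Te: both are in period 5; the period trend gives I the larger value.
For reference (kJ/mol): Ca 2, Ge 119, Te 190, I 295.
So from highest to lowest: I > Te > Ge > Ca.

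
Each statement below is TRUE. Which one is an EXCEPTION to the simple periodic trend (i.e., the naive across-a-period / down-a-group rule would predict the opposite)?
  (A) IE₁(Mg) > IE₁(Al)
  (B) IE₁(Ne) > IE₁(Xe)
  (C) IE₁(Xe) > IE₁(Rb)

(A)

The general trend: first ionisation energy increases across a period and decreases down a group.
(A) Mg (period 3, group 2) vs Al (period 3, group 13): the stated order contradicts the simple trend.
(B) Ne (period 2, group 18) vs Xe (period 5, group 18): the stated order agrees with the simple trend.
(C) Xe (period 5, group 18) vs Rb (period 5, group 1): the stated order agrees with the simple trend.
The exception is (A): Al's single 3p electron is easier to remove than one from Mg's filled 3s².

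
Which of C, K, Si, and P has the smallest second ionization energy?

Consider each +1 ion: C⁺ still has 3 valence electrons; K⁺ is the bare [Ar] core; Si⁺ still has 3 valence electrons; P⁺ still has 4 valence electrons.
Pulling an electron out of a noble-gas core costs far more than removing a remaining valence electron, so K sits at the high end of IE_2.
Valence configurations: C⁺ [He]2s²2p¹, Si⁺ [Ne]3s²3p¹, P⁺ [Ne]3s²3p².
Tabulated IE_2 (kJ/mol): C 2353, K 3052, Si 1577, P 1907.
Hence IE_2: Si < P < C < K.

Si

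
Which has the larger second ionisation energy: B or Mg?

B

After 1 electron has been removed, what remains? B⁺ still has 2 valence electrons; Mg⁺ still has 1 valence electron.
All are still removing valence electrons, so compare the +1 ions as you would atoms: IE_2 generally rises across a period (higher Z_eff) and falls down a group (larger shell), subject to the usual subshell exceptions.
Valence configurations: B⁺ [He]2s², Mg⁺ [Ne]3s¹.
Tabulated IE_2 (kJ/mol): B 2427, Mg 1451.
So the second ionization energies run Mg < B.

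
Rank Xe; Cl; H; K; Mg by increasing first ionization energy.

K, Mg, Xe, Cl, H

H is in period 1, group 1; Mg is in period 3, group 2; Cl is in period 3, group 17; K is in period 4, group 1; Xe is in period 5, group 18.
First ionization energy rises across a period (greater Z_eff holds electrons more tightly) and falls down a group (valence electrons are farther from the nucleus).
Neither a single period nor a single group — weigh both effects.
Mg > K: relative to K, both the across-period and down-group shifts push Mg's first ionization energy up.
Xe > Mg: period and group pull opposite ways; the across-period shift dominates (1170 vs 738 kJ/mol).
Cl > Xe: the two effects oppose for this pair; the down-group effect wins (1251 vs 1170 kJ/mol).
H > Cl: period and group pull opposite ways; the down-group shift dominates (1312 vs 1251 kJ/mol).
Tabulated first ionization energy (kJ/mol): H 1312, Mg 738, Cl 1251, K 419, Xe 1170.
So from lowest to highest: K < Mg < Xe < Cl < H.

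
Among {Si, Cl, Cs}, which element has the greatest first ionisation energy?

Removing the outermost electron gets harder across a period and easier down a group.
These span different periods and groups, so the two trends combine.
Si > Cs: relative to Cs, both the across-period and down-group shifts push Si's first ionization energy up.
Cl > Si: Cl lies to the right of Si in period 3, so the across-period effect alone puts Cl higher.
Approximate values (kJ/mol): Si 786, Cl 1251, Cs 376.
The greatest first ionisation energy among these belongs to Cl.

Cl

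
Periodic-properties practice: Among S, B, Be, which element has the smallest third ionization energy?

IE_3 is the cost of taking one more electron from the +2 cation: S²⁺ still has 4 valence electrons; B²⁺ still has 1 valence electron; Be²⁺ is the bare [He] core.
Pulling an electron out of a noble-gas core costs far more than removing a remaining valence electron, so Be sits at the high end of IE_3.
Valence configurations: S²⁺ [Ne]3s²3p², B²⁺ [He]2s¹.
Approximate IE_3 values (kJ/mol): S 3357, B 3660, Be 14849.
Putting it together, IE_3: S < B < Be.

S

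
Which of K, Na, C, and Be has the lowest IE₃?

The third ionization energy removes an electron from the +2 ion. For each element: K²⁺ is already 1 electron into the core; Na²⁺ is already 1 electron into the core; C²⁺ still has 2 valence electrons; Be²⁺ is the bare [He] core.
Usually core removal costs more than valence removal, but here the competition is close: a tightly held n=2 valence electron can cost more to remove than an n=3 core electron, so the actual values have to decide it.
The numbers (kJ/mol): K 4420, Na 6910, C 4620, Be 14849.
So the third ionization energies run K < C < Na < Be.

K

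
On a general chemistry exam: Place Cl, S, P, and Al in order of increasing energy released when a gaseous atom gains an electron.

Al < P < S < Cl

Al is in period 3, group 13; P is in period 3, group 15; S is in period 3, group 16; Cl is in period 3, group 17.
Adding an electron releases more energy for atoms nearer the top right (short of the noble gases).
All lie in period 3, so electron affinity increases left to right.
So from lowest to highest: Al < P < S < Cl.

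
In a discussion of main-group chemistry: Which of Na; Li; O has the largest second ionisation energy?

The second ionization energy removes an electron from the +1 ion. For each element: Na⁺ is the bare [Ne] core; Li⁺ is the bare [He] core; O⁺ still has 5 valence electrons.
Pulling an electron out of a noble-gas core costs far more than removing a remaining valence electron, so Na and Li sit at the high end of IE_2.
The numbers (kJ/mol): Na 4562, Li 7298, O 3388.
So the second ionization energies run O < Na < Li.

Li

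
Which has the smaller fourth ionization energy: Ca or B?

Ca

IE_4 is the cost of taking one more electron from the +3 cation: Ca³⁺ is already 1 electron into the core; B³⁺ is the bare [He] core.
All of these are removing an electron from a noble-gas core or deeper; the smaller core (lower principal quantum number) is held far more tightly, and within a period the higher nuclear charge binds the same core more tightly.
Approximate IE_4 values (kJ/mol): Ca 6491, B 25026.
Overall IE_4 order: Ca < B.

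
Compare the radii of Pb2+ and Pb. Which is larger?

Pb

Forming Pb2+ removes 2 electrons from Pb. Fewer electrons for the same nuclear charge means less shielding and a higher Z_eff on the remaining electrons.
A cation is smaller than its parent atom: Pb2+ < Pb.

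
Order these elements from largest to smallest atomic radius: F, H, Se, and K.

Across a period the added protons contract the valence shell; down a group each new principal shell makes the atom larger.
Neither a single period nor a single group — weigh both effects.
F > H: period and group pull opposite ways; the down-group shift dominates (64 vs 32 pm).
Se > F: relative to F, both the across-period and down-group shifts push Se's atomic radius up.
K > Se: K lies to the left of Se in period 4, so the across-period effect alone puts K larger.
For reference (pm): H 32, F 64, K 196, Se 116.
So from largest to smallest: K > Se > F > H.

K, Se, F, H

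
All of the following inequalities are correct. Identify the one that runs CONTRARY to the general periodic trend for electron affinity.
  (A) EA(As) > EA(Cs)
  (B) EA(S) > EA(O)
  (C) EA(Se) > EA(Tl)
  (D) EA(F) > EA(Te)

The general trend: electron affinity increases across a period and decreases down a group.
(A) As (period 4, group 15) vs Cs (period 6, group 1): the stated order agrees with the simple trend.
(B) S (period 3, group 16) vs O (period 2, group 16): the stated order contradicts the simple trend.
(C) Se (period 4, group 16) vs Tl (period 6, group 13): the stated order agrees with the simple trend.
(D) F (period 2, group 17) vs Te (period 5, group 16): the stated order agrees with the simple trend.
The exception is (B): the compact 2p subshell of O repels the added electron more than S's larger 3p does.

(B)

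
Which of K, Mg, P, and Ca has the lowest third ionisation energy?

IE_3 is the cost of taking one more electron from the +2 cation: K²⁺ is already 1 electron into the core; Mg²⁺ is the bare [Ne] core; P²⁺ still has 3 valence electrons; Ca²⁺ is the bare [Ar] core.
Breaking into a closed-shell core is much more expensive than removing a leftover valence electron — K, Ca and Mg have the largest IE_3 here.
The numbers (kJ/mol): K 4420, Mg 7733, P 2914, Ca 4912.
Putting it together, IE_3: P < K < Ca < Mg.

P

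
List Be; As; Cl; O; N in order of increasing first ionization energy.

Be is in period 2, group 2; N is in period 2, group 15; O is in period 2, group 16; Cl is in period 3, group 17; As is in period 4, group 15.
Across a period the outer electron is held more tightly (higher IE₁); down a group it sits in a higher shell, more shielded, and comes off more easily.
Neither a single period nor a single group — weigh both effects.
As > Be: period and group pull opposite ways; the across-period shift dominates (947 vs 900 kJ/mol).
Cl > As: both effects reinforce here, so Cl is clearly the higher of the two.
O > Cl: the two effects oppose for this pair; the down-group effect wins (1314 vs 1251 kJ/mol).
N > O: this pair runs against the simple trend — see the exception note.
Note the exception: N has a higher first ionization energy than O, contrary to the simple trend — pairing an electron in O's 2p⁴ costs repulsion energy, so O ionizes more easily than half-filled N (2p³).
Approximate values (kJ/mol): Be 900, N 1402, O 1314, Cl 1251, As 947.
So from lowest to highest: Be < As < Cl < O < N.

Be < As < Cl < O < N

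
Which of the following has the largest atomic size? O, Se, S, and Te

O is in period 2, group 16; S is in period 3, group 16; Se is in period 4, group 16; Te is in period 5, group 16.
Moving right in a period, electrons are added to the same shell under a stronger nuclear pull, so atoms get smaller; moving down, a new shell is opened and atoms get larger.
All are in group 16, so atomic radius increases down the group.
The largest atomic size among these belongs to Te.

Te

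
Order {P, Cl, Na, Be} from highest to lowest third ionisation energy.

Consider each +2 ion: P²⁺ still has 3 valence electrons; Cl²⁺ still has 5 valence electrons; Na²⁺ is already 1 electron into the core; Be²⁺ is the bare [He] core.
Core electrons are held far more tightly than valence electrons, so Na and Be top the IE_3 order.
Valence configurations: P²⁺ [Ne]3s²3p¹, Cl²⁺ [Ne]3s²3p³.
Approximate IE_3 values (kJ/mol): P 2914, Cl 3822, Na 6910, Be 14849.
Hence IE_3: P < Cl < Na < Be.

Be > Na > Cl > P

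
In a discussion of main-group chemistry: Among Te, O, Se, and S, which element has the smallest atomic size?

O

Atomic radius shrinks across a period as nuclear charge pulls the same shell inward, and grows down a group as new shells are added.
All are in group 16, so atomic radius increases down the group.
The smallest atomic size among these belongs to O.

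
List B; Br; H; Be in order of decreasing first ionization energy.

H is in period 1, group 1; Be is in period 2, group 2; B is in period 2, group 13; Br is in period 4, group 17.
IE₁ increases left→right with effective nuclear charge and decreases top→bottom as the valence shell moves farther out.
Here both period and group differ, so the two effects have to be weighed against each other.
Be > B: this pair runs against the simple trend — see the exception note.
Br > Be: period and group pull opposite ways; the across-period shift dominates (1140 vs 900 kJ/mol).
H > Br: period and group pull opposite ways; the down-group shift dominates (1312 vs 1140 kJ/mol).
Note the exception: Be has a higher first ionization energy than B, contrary to the simple trend — removing B's lone 2p electron is easier than breaking Be's filled 2s².
For reference (kJ/mol): H 1312, Be 900, B 801, Br 1140.
So from highest to lowest: H > Br > Be > B.

H > Br > Be > B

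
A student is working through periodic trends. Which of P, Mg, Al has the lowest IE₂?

After 1 electron has been removed, what remains? P⁺ still has 4 valence electrons; Mg⁺ still has 1 valence electron; Al⁺ still has 2 valence electrons.
All are still removing valence electrons, so compare the +1 ions as you would atoms: IE_2 generally rises across a period (higher Z_eff) and falls down a group (larger shell), subject to the usual subshell exceptions.
Valence configurations: P⁺ [Ne]3s²3p², Mg⁺ [Ne]3s¹, Al⁺ [Ne]3s².
Approximate IE_2 values (kJ/mol): P 1907, Mg 1451, Al 1817.
Overall IE_2 order: Mg < Al < P.

Mg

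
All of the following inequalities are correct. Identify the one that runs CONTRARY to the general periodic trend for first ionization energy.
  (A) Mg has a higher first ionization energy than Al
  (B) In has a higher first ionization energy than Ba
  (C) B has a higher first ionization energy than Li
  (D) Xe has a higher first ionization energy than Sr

(A)

The general trend: first ionization energy increases across a period and decreases down a group.
(A) Mg (period 3, group 2) vs Al (period 3, group 13): the stated order contradicts the simple trend.
(B) In (period 5, group 13) vs Ba (period 6, group 2): the stated order agrees with the simple trend.
(C) B (period 2, group 13) vs Li (period 2, group 1): the stated order agrees with the simple trend.
(D) Xe (period 5, group 18) vs Sr (period 5, group 2): the stated order agrees with the simple trend.
The exception is (A): Al's single 3p electron is easier to remove than one from Mg's filled 3s².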